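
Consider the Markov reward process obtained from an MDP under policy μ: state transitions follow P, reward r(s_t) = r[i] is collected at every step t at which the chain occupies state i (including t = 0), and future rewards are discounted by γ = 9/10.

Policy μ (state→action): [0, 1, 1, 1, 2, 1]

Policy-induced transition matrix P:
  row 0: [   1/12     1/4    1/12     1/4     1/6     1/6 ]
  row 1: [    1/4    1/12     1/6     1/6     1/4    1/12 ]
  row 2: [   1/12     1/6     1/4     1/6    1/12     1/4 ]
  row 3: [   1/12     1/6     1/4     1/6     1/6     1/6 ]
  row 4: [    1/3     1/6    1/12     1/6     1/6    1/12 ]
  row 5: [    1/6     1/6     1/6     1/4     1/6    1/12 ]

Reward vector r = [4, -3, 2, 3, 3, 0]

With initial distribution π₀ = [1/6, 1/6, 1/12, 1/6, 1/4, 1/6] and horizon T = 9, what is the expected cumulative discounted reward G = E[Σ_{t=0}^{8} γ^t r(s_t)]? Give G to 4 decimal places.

G = 9.7203

t=0: π = [0.1667, 0.1667, 0.0833, 0.1667, 0.2500, 0.1667], E[r] = 1.5833, γ^t·E[r] = 1.583333, running G = 1.583333
t=1: π = [0.1875, 0.1667, 0.1528, 0.1944, 0.1736, 0.1250], E[r] = 1.6597, γ^t·E[r] = 1.493750, running G = 3.077083
t=2: π = [0.1649, 0.1684, 0.1655, 0.1927, 0.1678, 0.1406], E[r] = 1.5671, γ^t·E[r] = 1.269375, running G = 4.346458
t=3: π = [0.1651, 0.1664, 0.1688, 0.1921, 0.1669, 0.1407], E[r] = 1.5759, γ^t·E[r] = 1.148801, running G = 5.495259
t=4: π = [0.1645, 0.1666, 0.1691, 0.1921, 0.1665, 0.1412], E[r] = 1.5724, γ^t·E[r] = 1.031648, running G = 6.526907
t=5: π = [0.1645, 0.1665, 0.1692, 0.1921, 0.1665, 0.1412], E[r] = 1.5726, γ^t·E[r] = 0.928609, running G = 7.455516
t=6: π = [0.1645, 0.1665, 0.1692, 0.1921, 0.1664, 0.1412], E[r] = 1.5725, γ^t·E[r] = 0.835705, running G = 8.291220
t=7: π = [0.1645, 0.1665, 0.1692, 0.1921, 0.1664, 0.1413], E[r] = 1.5725, γ^t·E[r] = 0.752134, running G = 9.043354
t=8: π = [0.1645, 0.1665, 0.1692, 0.1921, 0.1664, 0.1413], E[r] = 1.5725, γ^t·E[r] = 0.676920, running G = 9.720274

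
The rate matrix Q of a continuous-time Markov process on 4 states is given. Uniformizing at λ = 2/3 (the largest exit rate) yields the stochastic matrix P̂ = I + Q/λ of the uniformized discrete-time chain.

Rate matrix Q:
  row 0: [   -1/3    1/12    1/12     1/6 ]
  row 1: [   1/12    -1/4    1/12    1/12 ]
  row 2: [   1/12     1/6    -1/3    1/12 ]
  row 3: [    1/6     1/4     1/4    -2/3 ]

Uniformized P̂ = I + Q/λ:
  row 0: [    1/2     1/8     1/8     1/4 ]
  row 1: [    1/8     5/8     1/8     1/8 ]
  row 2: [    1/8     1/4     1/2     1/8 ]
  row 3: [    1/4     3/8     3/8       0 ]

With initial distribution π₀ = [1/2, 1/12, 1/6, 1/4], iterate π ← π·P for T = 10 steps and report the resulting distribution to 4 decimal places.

t=0: π = [0.5000, 0.0833, 0.1667, 0.2500]
t=1: π = [0.3438, 0.2500, 0.2500, 0.1563]
t=2: π = [0.2734, 0.3203, 0.2578, 0.1484]
t=3: π = [0.2461, 0.3545, 0.2588, 0.1406]
t=4: π = [0.2349, 0.3698, 0.2572, 0.1382]
t=5: π = [0.2303, 0.3766, 0.2560, 0.1371]
t=6: π = [0.2285, 0.3796, 0.2553, 0.1367]
t=7: π = [0.2278, 0.3809, 0.2549, 0.1365]
t=8: π = [0.2275, 0.3814, 0.2547, 0.1364]
t=9: π = [0.2274, 0.3816, 0.2546, 0.1364]
t=10: π = [0.2273, 0.3817, 0.2546, 0.1364]

π = [0.2273, 0.3817, 0.2546, 0.1364]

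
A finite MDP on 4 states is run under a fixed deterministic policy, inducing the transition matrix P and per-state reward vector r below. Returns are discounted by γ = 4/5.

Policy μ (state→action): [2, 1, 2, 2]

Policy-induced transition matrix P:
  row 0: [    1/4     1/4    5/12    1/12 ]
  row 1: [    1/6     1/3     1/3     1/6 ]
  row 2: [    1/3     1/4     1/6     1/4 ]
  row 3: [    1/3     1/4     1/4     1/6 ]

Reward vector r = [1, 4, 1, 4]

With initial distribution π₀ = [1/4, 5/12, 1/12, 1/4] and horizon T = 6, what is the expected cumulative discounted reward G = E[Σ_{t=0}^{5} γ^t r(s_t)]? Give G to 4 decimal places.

G = 9.2518

t=0: π = [0.2500, 0.4167, 0.0833, 0.2500], E[r] = 3.0000, γ^t·E[r] = 3.000000, running G = 3.000000
t=1: π = [0.2431, 0.2847, 0.3194, 0.1528], E[r] = 2.3125, γ^t·E[r] = 1.850000, running G = 4.850000
t=2: π = [0.2656, 0.2737, 0.2876, 0.1730], E[r] = 2.3403, γ^t·E[r] = 1.497778, running G = 6.347778
t=3: π = [0.2656, 0.2728, 0.2931, 0.1685], E[r] = 2.3239, γ^t·E[r] = 1.189852, running G = 7.537630
t=4: π = [0.2657, 0.2727, 0.2926, 0.1690], E[r] = 2.3251, γ^t·E[r] = 0.952356, running G = 8.489985
t=5: π = [0.2657, 0.2727, 0.2926, 0.1689], E[r] = 2.3249, γ^t·E[r] = 0.761821, running G = 9.251806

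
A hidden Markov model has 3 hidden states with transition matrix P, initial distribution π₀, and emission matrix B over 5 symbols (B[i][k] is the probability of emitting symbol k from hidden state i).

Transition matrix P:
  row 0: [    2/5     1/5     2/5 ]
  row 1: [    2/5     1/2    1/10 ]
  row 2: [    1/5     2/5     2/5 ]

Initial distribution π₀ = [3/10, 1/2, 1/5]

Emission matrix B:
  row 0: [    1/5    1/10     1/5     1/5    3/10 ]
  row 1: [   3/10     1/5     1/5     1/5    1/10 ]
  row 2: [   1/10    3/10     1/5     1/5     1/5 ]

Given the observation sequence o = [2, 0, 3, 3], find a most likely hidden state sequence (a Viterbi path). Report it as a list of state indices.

t=0: δ = [6.000e-02, 1.000e-01, 4.000e-02]  (obs o_0=2)
t=1: δ = [8.000e-03, 1.500e-02, 2.400e-03]  ψ = [1, 1, 0]  (obs o_1=0)
t=2: δ = [1.200e-03, 1.500e-03, 6.400e-04]  ψ = [1, 1, 0]  (obs o_2=3)
t=3: δ = [1.200e-04, 1.500e-04, 9.600e-05]  ψ = [1, 1, 0]  (obs o_3=3)
backtrack: best end state = 1; path = [1, 1, 1, 1]

path = [1, 1, 1, 1]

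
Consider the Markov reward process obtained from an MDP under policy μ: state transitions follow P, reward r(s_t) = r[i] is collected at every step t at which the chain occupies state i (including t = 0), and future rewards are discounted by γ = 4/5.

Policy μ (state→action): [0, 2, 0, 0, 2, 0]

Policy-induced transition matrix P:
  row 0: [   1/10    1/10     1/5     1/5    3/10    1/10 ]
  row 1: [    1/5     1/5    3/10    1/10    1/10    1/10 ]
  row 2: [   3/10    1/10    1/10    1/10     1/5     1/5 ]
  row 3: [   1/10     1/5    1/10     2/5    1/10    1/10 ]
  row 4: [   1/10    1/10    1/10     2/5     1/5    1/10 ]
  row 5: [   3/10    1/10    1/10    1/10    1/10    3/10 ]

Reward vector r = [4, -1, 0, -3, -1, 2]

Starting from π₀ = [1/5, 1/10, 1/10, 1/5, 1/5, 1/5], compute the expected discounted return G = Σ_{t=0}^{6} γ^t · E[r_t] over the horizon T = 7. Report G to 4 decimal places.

G = 0.1656

t=0: π = [0.2000, 0.1000, 0.1000, 0.2000, 0.2000, 0.2000], E[r] = 0.3000, γ^t·E[r] = 0.300000, running G = 0.300000
t=1: π = [0.1700, 0.1300, 0.1400, 0.2400, 0.1700, 0.1500], E[r] = -0.0400, γ^t·E[r] = -0.032000, running G = 0.268000
t=2: π = [0.1710, 0.1370, 0.1430, 0.2400, 0.1650, 0.1440], E[r] = -0.0500, γ^t·E[r] = -0.032000, running G = 0.236000
t=3: π = [0.1711, 0.1377, 0.1445, 0.2386, 0.1650, 0.1431], E[r] = -0.0479, γ^t·E[r] = -0.024525, running G = 0.211475
t=4: π = [0.1713, 0.1376, 0.1447, 0.2382, 0.1652, 0.1431], E[r] = -0.0461, γ^t·E[r] = -0.018870, running G = 0.192605
t=5: π = [0.1713, 0.1376, 0.1447, 0.2381, 0.1652, 0.1431], E[r] = -0.0458, γ^t·E[r] = -0.015023, running G = 0.177582
t=6: π = [0.1713, 0.1376, 0.1446, 0.2381, 0.1653, 0.1431], E[r] = -0.0459, γ^t·E[r] = -0.012025, running G = 0.165557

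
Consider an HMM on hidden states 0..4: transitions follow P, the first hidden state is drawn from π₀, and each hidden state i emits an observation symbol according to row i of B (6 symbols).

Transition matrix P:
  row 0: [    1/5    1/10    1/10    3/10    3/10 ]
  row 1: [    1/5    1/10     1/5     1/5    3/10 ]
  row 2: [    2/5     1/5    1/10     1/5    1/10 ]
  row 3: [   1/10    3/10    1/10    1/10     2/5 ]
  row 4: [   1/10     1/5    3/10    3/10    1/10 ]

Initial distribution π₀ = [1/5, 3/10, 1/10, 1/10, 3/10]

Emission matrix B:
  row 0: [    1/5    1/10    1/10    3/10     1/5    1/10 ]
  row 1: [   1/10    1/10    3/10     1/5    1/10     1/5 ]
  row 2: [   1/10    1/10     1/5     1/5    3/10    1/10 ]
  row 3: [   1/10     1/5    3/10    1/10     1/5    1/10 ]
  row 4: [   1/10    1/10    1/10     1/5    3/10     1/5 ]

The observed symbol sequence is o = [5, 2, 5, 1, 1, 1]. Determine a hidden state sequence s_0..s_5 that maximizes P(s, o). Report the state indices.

path = [4, 3, 4, 3, 4, 3]

t=0: δ = [2.000e-02, 6.000e-02, 1.000e-02, 1.000e-02, 6.000e-02]  (obs o_0=5)
t=1: δ = [1.200e-03, 3.600e-03, 3.600e-03, 5.400e-03, 1.800e-03]  ψ = [1, 4, 4, 4, 1]  (obs o_1=2)
t=2: δ = [1.440e-04, 3.240e-04, 7.200e-05, 7.200e-05, 4.320e-04]  ψ = [2, 3, 1, 1, 3]  (obs o_2=5)
t=3: δ = [6.480e-06, 8.640e-06, 1.296e-05, 2.592e-05, 9.720e-06]  ψ = [1, 4, 4, 4, 1]  (obs o_3=1)
t=4: δ = [5.184e-07, 7.776e-07, 2.916e-07, 5.832e-07, 1.037e-06]  ψ = [2, 3, 4, 4, 3]  (obs o_4=1)
t=5: δ = [1.555e-08, 2.074e-08, 3.110e-08, 6.221e-08, 2.333e-08]  ψ = [1, 4, 4, 4, 1]  (obs o_5=1)
backtrack: best end state = 3; path = [4, 3, 4, 3, 4, 3]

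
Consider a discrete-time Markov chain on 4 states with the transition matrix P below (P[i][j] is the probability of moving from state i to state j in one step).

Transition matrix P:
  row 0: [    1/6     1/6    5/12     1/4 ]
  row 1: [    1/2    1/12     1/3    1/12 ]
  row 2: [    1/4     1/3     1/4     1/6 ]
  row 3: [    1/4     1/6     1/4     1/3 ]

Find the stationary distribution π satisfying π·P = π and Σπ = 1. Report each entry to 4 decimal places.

π = [0.2774, 0.2020, 0.3131, 0.2075]

Balance equations π_j = Σ_i π_i·P[i][j]:
  π_0 = 1/6·π_0 + 1/2·π_1 + 1/4·π_2 + 1/4·π_3
  π_1 = 1/6·π_0 + 1/12·π_1 + 1/3·π_2 + 1/6·π_3
  π_2 = 5/12·π_0 + 1/3·π_1 + 1/4·π_2 + 1/4·π_3
  normalize: π_0 + π_1 + π_2 + π_3 = 1
Solving the linear system gives exactly π = [276/995, 201/995, 623/1990, 413/1990].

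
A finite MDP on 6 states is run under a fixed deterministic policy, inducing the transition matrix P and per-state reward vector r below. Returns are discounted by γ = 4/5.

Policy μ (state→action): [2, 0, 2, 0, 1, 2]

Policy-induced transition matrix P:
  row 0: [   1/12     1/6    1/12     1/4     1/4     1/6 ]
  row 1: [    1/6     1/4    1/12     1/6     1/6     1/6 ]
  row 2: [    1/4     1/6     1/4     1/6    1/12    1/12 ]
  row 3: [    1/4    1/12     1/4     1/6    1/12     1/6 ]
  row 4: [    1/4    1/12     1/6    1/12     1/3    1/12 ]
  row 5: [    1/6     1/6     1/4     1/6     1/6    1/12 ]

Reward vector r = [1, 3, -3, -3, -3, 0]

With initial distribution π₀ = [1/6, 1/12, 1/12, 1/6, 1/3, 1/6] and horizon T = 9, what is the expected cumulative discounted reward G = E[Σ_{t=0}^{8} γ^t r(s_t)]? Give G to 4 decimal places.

G = -4.5766

t=0: π = [0.1667, 0.0833, 0.0833, 0.1667, 0.3333, 0.1667], E[r] = -1.3333, γ^t·E[r] = -1.333333, running G = -1.333333
t=1: π = [0.2014, 0.1319, 0.1806, 0.1528, 0.2153, 0.1181], E[r] = -1.0486, γ^t·E[r] = -0.838889, running G = -2.172222
t=2: π = [0.1956, 0.1470, 0.1765, 0.1655, 0.1916, 0.1238], E[r] = -0.9641, γ^t·E[r] = -0.617037, running G = -2.789259
t=3: π = [0.1948, 0.1492, 0.1769, 0.1670, 0.1864, 0.1257], E[r] = -0.9487, γ^t·E[r] = -0.485728, running G = -3.274988
t=4: π = [0.1946, 0.1496, 0.1771, 0.1674, 0.1853, 0.1259], E[r] = -0.9459, γ^t·E[r] = -0.387427, running G = -3.662415
t=5: π = [0.1946, 0.1497, 0.1772, 0.1674, 0.1851, 0.1260], E[r] = -0.9452, γ^t·E[r] = -0.309726, running G = -3.972141
t=6: π = [0.1946, 0.1498, 0.1772, 0.1675, 0.1850, 0.1260], E[r] = -0.9451, γ^t·E[r] = -0.247744, running G = -4.219885
t=7: π = [0.1946, 0.1498, 0.1772, 0.1675, 0.1850, 0.1260], E[r] = -0.9450, γ^t·E[r] = -0.198189, running G = -4.418074
t=8: π = [0.1946, 0.1498, 0.1772, 0.1675, 0.1850, 0.1260], E[r] = -0.9450, γ^t·E[r] = -0.158550, running G = -4.576624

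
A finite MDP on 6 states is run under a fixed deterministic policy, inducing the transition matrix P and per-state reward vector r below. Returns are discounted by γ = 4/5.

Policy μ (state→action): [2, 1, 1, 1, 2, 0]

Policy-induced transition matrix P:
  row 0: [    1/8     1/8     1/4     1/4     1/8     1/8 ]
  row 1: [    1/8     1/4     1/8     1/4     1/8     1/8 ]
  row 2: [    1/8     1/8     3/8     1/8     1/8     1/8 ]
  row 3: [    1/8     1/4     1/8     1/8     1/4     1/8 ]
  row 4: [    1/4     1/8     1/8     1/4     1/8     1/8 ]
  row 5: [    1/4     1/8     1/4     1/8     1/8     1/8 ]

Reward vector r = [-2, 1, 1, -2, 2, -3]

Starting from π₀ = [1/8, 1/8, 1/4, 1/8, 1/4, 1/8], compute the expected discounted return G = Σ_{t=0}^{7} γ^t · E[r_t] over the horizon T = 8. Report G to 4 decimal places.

G = -1.2501

t=0: π = [0.1250, 0.1250, 0.2500, 0.1250, 0.2500, 0.1250], E[r] = 0.0000, γ^t·E[r] = 0.000000, running G = 0.000000
t=1: π = [0.1719, 0.1563, 0.2188, 0.1875, 0.1406, 0.1250], E[r] = -0.4375, γ^t·E[r] = -0.350000, running G = -0.350000
t=2: π = [0.1582, 0.1680, 0.2168, 0.1836, 0.1484, 0.1250], E[r] = -0.3770, γ^t·E[r] = -0.241250, running G = -0.591250
t=3: π = [0.1592, 0.1689, 0.2146, 0.1843, 0.1479, 0.1250], E[r] = -0.3826, γ^t·E[r] = -0.195875, running G = -0.787125
t=4: π = [0.1591, 0.1692, 0.2142, 0.1845, 0.1480, 0.1250], E[r] = -0.3828, γ^t·E[r] = -0.156813, running G = -0.943938
t=5: π = [0.1591, 0.1692, 0.2141, 0.1845, 0.1481, 0.1250], E[r] = -0.3829, γ^t·E[r] = -0.125484, running G = -1.069421
t=6: π = [0.1591, 0.1692, 0.2140, 0.1846, 0.1481, 0.1250], E[r] = -0.3830, γ^t·E[r] = -0.100397, running G = -1.169818
t=7: π = [0.1591, 0.1692, 0.2140, 0.1846, 0.1481, 0.1250], E[r] = -0.3830, γ^t·E[r] = -0.080319, running G = -1.250136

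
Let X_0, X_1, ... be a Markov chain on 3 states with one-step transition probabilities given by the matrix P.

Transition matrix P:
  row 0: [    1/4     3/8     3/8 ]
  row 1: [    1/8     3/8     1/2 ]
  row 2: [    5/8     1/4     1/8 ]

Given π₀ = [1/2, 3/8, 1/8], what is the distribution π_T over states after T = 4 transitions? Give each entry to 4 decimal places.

t=0: π = [0.5000, 0.3750, 0.1250]
t=1: π = [0.2500, 0.3594, 0.3906]
t=2: π = [0.3516, 0.3262, 0.3223]
t=3: π = [0.3301, 0.3347, 0.3352]
t=4: π = [0.3339, 0.3331, 0.3330]

π = [0.3339, 0.3331, 0.3330]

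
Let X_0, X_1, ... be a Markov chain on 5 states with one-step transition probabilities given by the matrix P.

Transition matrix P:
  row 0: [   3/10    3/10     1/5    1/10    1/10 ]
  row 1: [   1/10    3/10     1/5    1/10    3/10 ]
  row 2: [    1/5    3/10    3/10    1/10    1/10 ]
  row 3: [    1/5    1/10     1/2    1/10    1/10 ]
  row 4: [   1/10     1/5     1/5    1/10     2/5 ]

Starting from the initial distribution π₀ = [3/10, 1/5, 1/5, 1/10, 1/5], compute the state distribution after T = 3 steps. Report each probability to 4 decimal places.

t=0: π = [0.3000, 0.2000, 0.2000, 0.1000, 0.2000]
t=1: π = [0.1900, 0.2600, 0.2500, 0.1000, 0.2000]
t=2: π = [0.1730, 0.2600, 0.2550, 0.1000, 0.2120]
t=3: π = [0.1701, 0.2588, 0.2555, 0.1000, 0.2156]

π = [0.1701, 0.2588, 0.2555, 0.1000, 0.2156]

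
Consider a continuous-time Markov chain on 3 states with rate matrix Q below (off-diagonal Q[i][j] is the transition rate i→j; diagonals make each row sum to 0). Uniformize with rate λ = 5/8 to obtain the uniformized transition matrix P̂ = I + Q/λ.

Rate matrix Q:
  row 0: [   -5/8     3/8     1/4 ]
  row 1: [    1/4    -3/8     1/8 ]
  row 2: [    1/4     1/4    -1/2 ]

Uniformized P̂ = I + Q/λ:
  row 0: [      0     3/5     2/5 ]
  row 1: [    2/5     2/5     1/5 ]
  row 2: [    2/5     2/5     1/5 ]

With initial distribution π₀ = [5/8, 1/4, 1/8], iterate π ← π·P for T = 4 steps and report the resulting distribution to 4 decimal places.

t=0: π = [0.6250, 0.2500, 0.1250]
t=1: π = [0.1500, 0.5250, 0.3250]
t=2: π = [0.3400, 0.4300, 0.2300]
t=3: π = [0.2640, 0.4680, 0.2680]
t=4: π = [0.2944, 0.4528, 0.2528]

π = [0.2944, 0.4528, 0.2528]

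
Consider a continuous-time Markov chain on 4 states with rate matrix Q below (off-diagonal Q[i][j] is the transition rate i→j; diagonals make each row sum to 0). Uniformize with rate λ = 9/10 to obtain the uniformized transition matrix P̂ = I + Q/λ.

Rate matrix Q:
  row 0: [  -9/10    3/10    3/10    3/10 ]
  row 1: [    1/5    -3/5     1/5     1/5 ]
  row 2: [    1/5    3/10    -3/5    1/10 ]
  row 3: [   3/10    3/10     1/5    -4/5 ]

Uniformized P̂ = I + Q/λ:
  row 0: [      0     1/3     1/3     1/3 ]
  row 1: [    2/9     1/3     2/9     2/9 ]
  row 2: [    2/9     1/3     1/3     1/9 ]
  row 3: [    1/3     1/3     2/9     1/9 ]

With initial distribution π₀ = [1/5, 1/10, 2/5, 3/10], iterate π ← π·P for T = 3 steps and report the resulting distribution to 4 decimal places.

π = [0.2008, 0.3333, 0.2746, 0.1912]

t=0: π = [0.2000, 0.1000, 0.4000, 0.3000]
t=1: π = [0.2111, 0.3333, 0.2889, 0.1667]
t=2: π = [0.1938, 0.3333, 0.2778, 0.1951]
t=3: π = [0.2008, 0.3333, 0.2746, 0.1912]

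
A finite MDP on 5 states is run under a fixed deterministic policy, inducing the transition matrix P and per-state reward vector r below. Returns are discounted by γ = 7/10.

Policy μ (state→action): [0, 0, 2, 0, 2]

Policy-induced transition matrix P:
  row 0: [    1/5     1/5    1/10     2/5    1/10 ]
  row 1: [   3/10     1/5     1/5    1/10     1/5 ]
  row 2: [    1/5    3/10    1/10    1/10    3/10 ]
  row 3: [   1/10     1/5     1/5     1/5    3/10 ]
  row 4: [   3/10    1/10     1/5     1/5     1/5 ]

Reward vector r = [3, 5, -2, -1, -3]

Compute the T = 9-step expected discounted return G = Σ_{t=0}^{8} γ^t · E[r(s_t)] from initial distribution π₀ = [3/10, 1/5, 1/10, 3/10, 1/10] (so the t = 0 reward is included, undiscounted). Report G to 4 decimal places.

G = 2.0714

t=0: π = [0.3000, 0.2000, 0.1000, 0.3000, 0.1000], E[r] = 1.1000, γ^t·E[r] = 1.100000, running G = 1.100000
t=1: π = [0.2000, 0.2000, 0.1600, 0.2300, 0.2100], E[r] = 0.4200, γ^t·E[r] = 0.294000, running G = 1.394000
t=2: π = [0.2180, 0.1950, 0.1640, 0.2040, 0.2190], E[r] = 0.4400, γ^t·E[r] = 0.215600, running G = 1.609600
t=3: π = [0.2210, 0.1945, 0.1618, 0.2077, 0.2150], E[r] = 0.4592, γ^t·E[r] = 0.157506, running G = 1.767106
t=4: π = [0.2202, 0.1947, 0.1617, 0.2086, 0.2149], E[r] = 0.4574, γ^t·E[r] = 0.109817, running G = 1.876923
t=5: π = [0.2201, 0.1947, 0.1618, 0.2084, 0.2150], E[r] = 0.4567, γ^t·E[r] = 0.076753, running G = 1.953676
t=6: π = [0.2201, 0.1947, 0.1618, 0.2084, 0.2150], E[r] = 0.4568, γ^t·E[r] = 0.053738, running G = 2.007414
t=7: π = [0.2201, 0.1947, 0.1618, 0.2084, 0.2150], E[r] = 0.4568, γ^t·E[r] = 0.037619, running G = 2.045033
t=8: π = [0.2201, 0.1947, 0.1618, 0.2084, 0.2150], E[r] = 0.4568, γ^t·E[r] = 0.026333, running G = 2.071366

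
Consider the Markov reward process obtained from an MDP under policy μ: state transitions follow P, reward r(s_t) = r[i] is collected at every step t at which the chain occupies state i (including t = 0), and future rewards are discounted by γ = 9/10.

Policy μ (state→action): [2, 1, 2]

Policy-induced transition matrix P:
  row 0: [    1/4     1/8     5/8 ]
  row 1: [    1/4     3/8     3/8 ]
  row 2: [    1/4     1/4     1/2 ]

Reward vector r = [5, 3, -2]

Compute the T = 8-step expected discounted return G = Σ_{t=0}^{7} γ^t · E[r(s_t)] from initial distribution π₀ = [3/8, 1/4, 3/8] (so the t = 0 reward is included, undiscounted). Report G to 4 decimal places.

t=0: π = [0.3750, 0.2500, 0.3750], E[r] = 1.8750, γ^t·E[r] = 1.875000, running G = 1.875000
t=1: π = [0.2500, 0.2344, 0.5156], E[r] = 0.9219, γ^t·E[r] = 0.829688, running G = 2.704688
t=2: π = [0.2500, 0.2480, 0.5020], E[r] = 0.9902, γ^t·E[r] = 0.802090, running G = 3.506777
t=3: π = [0.2500, 0.2498, 0.5002], E[r] = 0.9988, γ^t·E[r] = 0.728110, running G = 4.234887
t=4: π = [0.2500, 0.2500, 0.5000], E[r] = 0.9998, γ^t·E[r] = 0.656000, running G = 4.890887
t=5: π = [0.2500, 0.2500, 0.5000], E[r] = 1.0000, γ^t·E[r] = 0.590479, running G = 5.481366
t=6: π = [0.2500, 0.2500, 0.5000], E[r] = 1.0000, γ^t·E[r] = 0.531440, running G = 6.012806
t=7: π = [0.2500, 0.2500, 0.5000], E[r] = 1.0000, γ^t·E[r] = 0.478297, running G = 6.491103

G = 6.4911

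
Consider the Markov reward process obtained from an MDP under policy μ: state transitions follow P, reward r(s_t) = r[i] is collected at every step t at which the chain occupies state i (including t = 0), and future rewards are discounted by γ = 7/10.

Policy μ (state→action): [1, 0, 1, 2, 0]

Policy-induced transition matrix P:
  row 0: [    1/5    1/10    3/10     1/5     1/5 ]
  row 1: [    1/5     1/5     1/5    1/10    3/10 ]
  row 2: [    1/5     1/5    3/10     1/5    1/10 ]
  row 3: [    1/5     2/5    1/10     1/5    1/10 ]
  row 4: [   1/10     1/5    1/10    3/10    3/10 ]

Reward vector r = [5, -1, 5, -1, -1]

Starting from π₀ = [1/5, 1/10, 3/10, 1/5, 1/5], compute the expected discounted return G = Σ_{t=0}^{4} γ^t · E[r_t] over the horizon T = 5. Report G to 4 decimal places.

G = 4.3120

t=0: π = [0.2000, 0.1000, 0.3000, 0.2000, 0.2000], E[r] = 2.0000, γ^t·E[r] = 2.000000, running G = 2.000000
t=1: π = [0.1800, 0.2200, 0.2100, 0.2100, 0.1800], E[r] = 1.3400, γ^t·E[r] = 0.938000, running G = 2.938000
t=2: π = [0.1820, 0.2240, 0.2000, 0.1960, 0.1980], E[r] = 1.2920, γ^t·E[r] = 0.633080, running G = 3.571080
t=3: π = [0.1802, 0.2210, 0.1988, 0.1974, 0.2026], E[r] = 1.2740, γ^t·E[r] = 0.436982, running G = 4.008062
t=4: π = [0.1797, 0.2215, 0.1979, 0.1982, 0.2027], E[r] = 1.2658, γ^t·E[r] = 0.303928, running G = 4.311990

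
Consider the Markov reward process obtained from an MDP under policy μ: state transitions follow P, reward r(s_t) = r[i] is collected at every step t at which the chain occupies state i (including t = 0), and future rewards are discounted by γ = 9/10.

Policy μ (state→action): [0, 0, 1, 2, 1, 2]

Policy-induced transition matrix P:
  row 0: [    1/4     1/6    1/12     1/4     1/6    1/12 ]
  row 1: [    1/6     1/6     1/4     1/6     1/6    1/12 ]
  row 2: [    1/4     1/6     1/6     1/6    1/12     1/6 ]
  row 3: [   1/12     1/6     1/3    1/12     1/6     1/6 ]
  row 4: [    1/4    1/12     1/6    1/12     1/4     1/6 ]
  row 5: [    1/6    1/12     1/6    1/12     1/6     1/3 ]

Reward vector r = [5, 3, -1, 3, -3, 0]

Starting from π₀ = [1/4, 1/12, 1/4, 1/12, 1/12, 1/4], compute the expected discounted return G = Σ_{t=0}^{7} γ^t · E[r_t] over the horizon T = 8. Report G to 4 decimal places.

t=0: π = [0.2500, 0.0833, 0.2500, 0.0833, 0.0833, 0.2500], E[r] = 1.2500, γ^t·E[r] = 1.250000, running G = 1.250000
t=1: π = [0.2083, 0.1389, 0.1667, 0.1528, 0.1528, 0.1806], E[r] = 1.2917, γ^t·E[r] = 1.162500, running G = 2.412500
t=2: π = [0.1979, 0.1389, 0.1863, 0.1435, 0.1655, 0.1678], E[r] = 1.1539, γ^t·E[r] = 0.934688, running G = 3.347188
t=3: π = [0.2005, 0.1389, 0.1857, 0.1434, 0.1649, 0.1666], E[r] = 1.1691, γ^t·E[r] = 0.852258, running G = 4.199445
t=4: π = [0.2006, 0.1390, 0.1854, 0.1438, 0.1649, 0.1661], E[r] = 1.1715, γ^t·E[r] = 0.768609, running G = 4.968054
t=5: π = [0.2006, 0.1391, 0.1855, 0.1438, 0.1650, 0.1661], E[r] = 1.1713, γ^t·E[r] = 0.691640, running G = 5.659694
t=6: π = [0.2006, 0.1391, 0.1855, 0.1438, 0.1650, 0.1660], E[r] = 1.1713, γ^t·E[r] = 0.622497, running G = 6.282192
t=7: π = [0.2006, 0.1391, 0.1855, 0.1438, 0.1650, 0.1660], E[r] = 1.1714, γ^t·E[r] = 0.560255, running G = 6.842447

G = 6.8424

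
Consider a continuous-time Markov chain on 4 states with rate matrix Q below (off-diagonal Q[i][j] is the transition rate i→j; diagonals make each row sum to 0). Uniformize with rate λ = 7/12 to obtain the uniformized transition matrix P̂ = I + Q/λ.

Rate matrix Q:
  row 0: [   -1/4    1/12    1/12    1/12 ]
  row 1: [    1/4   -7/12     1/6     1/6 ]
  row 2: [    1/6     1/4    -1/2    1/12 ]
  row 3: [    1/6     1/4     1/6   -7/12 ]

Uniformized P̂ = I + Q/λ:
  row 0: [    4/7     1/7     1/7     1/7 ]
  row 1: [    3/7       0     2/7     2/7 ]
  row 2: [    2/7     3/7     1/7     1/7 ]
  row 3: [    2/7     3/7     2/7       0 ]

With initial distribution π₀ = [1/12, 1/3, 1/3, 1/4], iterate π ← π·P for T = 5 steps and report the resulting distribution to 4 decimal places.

t=0: π = [0.0833, 0.3333, 0.3333, 0.2500]
t=1: π = [0.3571, 0.2619, 0.2262, 0.1548]
t=2: π = [0.4252, 0.2143, 0.2024, 0.1582]
t=3: π = [0.4378, 0.2153, 0.1961, 0.1509]
t=4: π = [0.4416, 0.2112, 0.1952, 0.1521]
t=5: π = [0.4420, 0.2119, 0.1948, 0.1513]

π = [0.4420, 0.2119, 0.1948, 0.1513]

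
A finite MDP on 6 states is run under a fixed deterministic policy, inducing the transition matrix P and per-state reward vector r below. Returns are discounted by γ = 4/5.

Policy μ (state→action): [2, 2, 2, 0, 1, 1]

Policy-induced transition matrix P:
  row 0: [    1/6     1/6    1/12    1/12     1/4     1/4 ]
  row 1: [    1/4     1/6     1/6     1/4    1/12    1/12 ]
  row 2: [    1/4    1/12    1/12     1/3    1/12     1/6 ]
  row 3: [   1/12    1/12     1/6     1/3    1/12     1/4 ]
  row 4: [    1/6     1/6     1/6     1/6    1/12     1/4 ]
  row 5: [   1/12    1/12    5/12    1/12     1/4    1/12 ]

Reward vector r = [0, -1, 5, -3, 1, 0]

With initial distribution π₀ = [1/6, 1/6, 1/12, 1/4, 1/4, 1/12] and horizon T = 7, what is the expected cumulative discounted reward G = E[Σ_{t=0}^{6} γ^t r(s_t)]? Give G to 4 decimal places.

G = 0.5616

t=0: π = [0.1667, 0.1667, 0.0833, 0.2500, 0.2500, 0.0833], E[r] = -0.2500, γ^t·E[r] = -0.250000, running G = -0.250000
t=1: π = [0.1597, 0.1319, 0.1667, 0.2153, 0.1250, 0.2014], E[r] = 0.1806, γ^t·E[r] = 0.144444, running G = -0.105556
t=2: π = [0.1568, 0.1181, 0.1898, 0.2112, 0.1435, 0.1806], E[r] = 0.3409, γ^t·E[r] = 0.218148, running G = 0.112593
t=3: π = [0.1597, 0.1182, 0.1829, 0.2152, 0.1396, 0.1844], E[r] = 0.2903, γ^t·E[r] = 0.148617, running G = 0.261210
t=4: π = [0.1585, 0.1181, 0.1842, 0.2142, 0.1407, 0.1843], E[r] = 0.3011, γ^t·E[r] = 0.123315, running G = 0.384525
t=5: π = [0.1587, 0.1181, 0.1842, 0.2143, 0.1405, 0.1842], E[r] = 0.3003, γ^t·E[r] = 0.098391, running G = 0.482916
t=6: π = [0.1586, 0.1181, 0.1842, 0.2144, 0.1405, 0.1843], E[r] = 0.3001, γ^t·E[r] = 0.078667, running G = 0.561583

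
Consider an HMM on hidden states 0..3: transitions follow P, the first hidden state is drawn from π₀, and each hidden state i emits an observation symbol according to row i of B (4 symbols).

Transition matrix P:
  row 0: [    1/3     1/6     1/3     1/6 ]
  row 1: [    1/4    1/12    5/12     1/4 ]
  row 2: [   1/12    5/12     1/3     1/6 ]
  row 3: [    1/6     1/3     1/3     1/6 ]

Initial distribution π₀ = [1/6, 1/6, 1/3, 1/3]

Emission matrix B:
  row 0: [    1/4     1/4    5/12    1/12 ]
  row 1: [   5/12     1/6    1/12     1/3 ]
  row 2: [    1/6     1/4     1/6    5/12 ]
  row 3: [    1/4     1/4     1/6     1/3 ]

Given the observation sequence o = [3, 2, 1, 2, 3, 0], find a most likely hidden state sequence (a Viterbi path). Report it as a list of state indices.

t=0: δ = [1.389e-02, 5.556e-02, 1.389e-01, 1.111e-01]  (obs o_0=3)
t=1: δ = [7.716e-03, 4.823e-03, 7.716e-03, 3.858e-03]  ψ = [3, 2, 2, 2]  (obs o_1=2)
t=2: δ = [6.430e-04, 5.358e-04, 6.430e-04, 3.215e-04]  ψ = [0, 2, 0, 0]  (obs o_2=1)
t=3: δ = [8.931e-05, 2.233e-05, 3.721e-05, 2.233e-05]  ψ = [0, 2, 1, 1]  (obs o_3=2)
t=4: δ = [2.481e-06, 5.168e-06, 1.240e-05, 4.961e-06]  ψ = [0, 2, 0, 0]  (obs o_4=3)
t=5: δ = [3.230e-07, 2.153e-06, 6.891e-07, 5.168e-07]  ψ = [1, 2, 2, 2]  (obs o_5=0)
backtrack: best end state = 1; path = [3, 0, 0, 0, 2, 1]

path = [3, 0, 0, 0, 2, 1]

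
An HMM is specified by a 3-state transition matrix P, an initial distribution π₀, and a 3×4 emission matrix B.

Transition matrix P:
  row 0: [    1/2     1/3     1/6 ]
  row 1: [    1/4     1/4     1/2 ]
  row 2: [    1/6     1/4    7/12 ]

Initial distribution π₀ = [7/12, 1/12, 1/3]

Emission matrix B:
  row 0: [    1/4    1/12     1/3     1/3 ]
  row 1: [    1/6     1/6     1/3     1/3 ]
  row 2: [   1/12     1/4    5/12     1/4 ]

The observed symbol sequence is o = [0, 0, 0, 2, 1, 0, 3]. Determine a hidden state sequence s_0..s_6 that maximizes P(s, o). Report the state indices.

path = [0, 0, 0, 0, 0, 0, 0]

t=0: δ = [1.458e-01, 1.389e-02, 2.778e-02]  (obs o_0=0)
t=1: δ = [1.823e-02, 8.102e-03, 2.025e-03]  ψ = [0, 0, 0]  (obs o_1=0)
t=2: δ = [2.279e-03, 1.013e-03, 3.376e-04]  ψ = [0, 0, 1]  (obs o_2=0)
t=3: δ = [3.798e-04, 2.532e-04, 2.110e-04]  ψ = [0, 0, 1]  (obs o_3=2)
t=4: δ = [1.582e-05, 2.110e-05, 3.165e-05]  ψ = [0, 0, 1]  (obs o_4=1)
t=5: δ = [1.978e-06, 1.319e-06, 1.538e-06]  ψ = [0, 2, 2]  (obs o_5=0)
t=6: δ = [3.297e-07, 2.198e-07, 2.244e-07]  ψ = [0, 0, 2]  (obs o_6=3)
backtrack: best end state = 0; path = [0, 0, 0, 0, 0, 0, 0]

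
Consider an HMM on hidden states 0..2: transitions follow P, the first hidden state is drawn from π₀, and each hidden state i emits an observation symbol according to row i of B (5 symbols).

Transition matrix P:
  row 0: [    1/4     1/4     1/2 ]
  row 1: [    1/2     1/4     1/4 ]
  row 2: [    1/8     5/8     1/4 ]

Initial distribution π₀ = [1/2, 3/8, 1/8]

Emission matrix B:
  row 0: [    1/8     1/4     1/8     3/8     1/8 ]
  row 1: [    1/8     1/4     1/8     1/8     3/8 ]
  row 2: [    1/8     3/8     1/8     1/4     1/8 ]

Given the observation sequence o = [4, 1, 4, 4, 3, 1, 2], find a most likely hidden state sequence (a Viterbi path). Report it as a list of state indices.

t=0: δ = [6.250e-02, 1.406e-01, 1.562e-02]  (obs o_0=4)
t=1: δ = [1.758e-02, 8.789e-03, 1.318e-02]  ψ = [1, 1, 1]  (obs o_1=1)
t=2: δ = [5.493e-04, 3.090e-03, 1.099e-03]  ψ = [0, 2, 0]  (obs o_2=4)
t=3: δ = [1.931e-04, 2.897e-04, 9.656e-05]  ψ = [1, 1, 1]  (obs o_3=4)
t=4: δ = [5.431e-05, 9.052e-06, 2.414e-05]  ψ = [1, 1, 0]  (obs o_4=3)
t=5: δ = [3.395e-06, 3.772e-06, 1.018e-05]  ψ = [0, 2, 0]  (obs o_5=1)
t=6: δ = [2.357e-07, 7.956e-07, 3.183e-07]  ψ = [1, 2, 2]  (obs o_6=2)
backtrack: best end state = 1; path = [1, 2, 1, 1, 0, 2, 1]

path = [1, 2, 1, 1, 0, 2, 1]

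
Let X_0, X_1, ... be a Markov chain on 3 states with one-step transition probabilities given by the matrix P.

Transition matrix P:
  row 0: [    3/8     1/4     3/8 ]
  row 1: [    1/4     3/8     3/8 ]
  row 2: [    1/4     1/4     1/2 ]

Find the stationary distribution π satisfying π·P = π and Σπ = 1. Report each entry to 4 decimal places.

π = [0.2857, 0.2857, 0.4286]

Balance equations π_j = Σ_i π_i·P[i][j]:
  π_0 = 3/8·π_0 + 1/4·π_1 + 1/4·π_2
  π_1 = 1/4·π_0 + 3/8·π_1 + 1/4·π_2
  normalize: π_0 + π_1 + π_2 = 1
Solving the linear system gives exactly π = [2/7, 2/7, 3/7].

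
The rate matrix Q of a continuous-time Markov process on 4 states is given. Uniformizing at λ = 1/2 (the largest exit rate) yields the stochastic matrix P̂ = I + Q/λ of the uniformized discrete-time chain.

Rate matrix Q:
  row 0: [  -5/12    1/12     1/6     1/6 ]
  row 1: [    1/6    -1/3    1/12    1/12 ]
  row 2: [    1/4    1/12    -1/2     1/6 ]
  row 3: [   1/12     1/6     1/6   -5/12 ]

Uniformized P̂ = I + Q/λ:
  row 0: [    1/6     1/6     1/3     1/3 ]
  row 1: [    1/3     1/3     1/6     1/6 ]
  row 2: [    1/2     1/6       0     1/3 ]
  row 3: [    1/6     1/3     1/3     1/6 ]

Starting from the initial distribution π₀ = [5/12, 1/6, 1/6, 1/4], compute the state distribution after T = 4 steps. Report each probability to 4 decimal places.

π = [0.2822, 0.2500, 0.2178, 0.2500]

t=0: π = [0.4167, 0.1667, 0.1667, 0.2500]
t=1: π = [0.2500, 0.2361, 0.2500, 0.2639]
t=2: π = [0.2894, 0.2500, 0.2106, 0.2500]
t=3: π = [0.2785, 0.2500, 0.2215, 0.2500]
t=4: π = [0.2822, 0.2500, 0.2178, 0.2500]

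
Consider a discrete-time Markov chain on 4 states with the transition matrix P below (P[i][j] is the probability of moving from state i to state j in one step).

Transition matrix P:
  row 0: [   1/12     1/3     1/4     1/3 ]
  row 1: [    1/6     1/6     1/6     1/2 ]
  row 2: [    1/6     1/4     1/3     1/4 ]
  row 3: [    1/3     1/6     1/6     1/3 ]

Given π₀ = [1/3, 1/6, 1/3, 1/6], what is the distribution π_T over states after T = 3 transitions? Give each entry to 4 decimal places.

π = [0.2083, 0.2199, 0.2211, 0.3507]

t=0: π = [0.3333, 0.1667, 0.3333, 0.1667]
t=1: π = [0.1667, 0.2500, 0.2500, 0.3333]
t=2: π = [0.2083, 0.2153, 0.2222, 0.3542]
t=3: π = [0.2083, 0.2199, 0.2211, 0.3507]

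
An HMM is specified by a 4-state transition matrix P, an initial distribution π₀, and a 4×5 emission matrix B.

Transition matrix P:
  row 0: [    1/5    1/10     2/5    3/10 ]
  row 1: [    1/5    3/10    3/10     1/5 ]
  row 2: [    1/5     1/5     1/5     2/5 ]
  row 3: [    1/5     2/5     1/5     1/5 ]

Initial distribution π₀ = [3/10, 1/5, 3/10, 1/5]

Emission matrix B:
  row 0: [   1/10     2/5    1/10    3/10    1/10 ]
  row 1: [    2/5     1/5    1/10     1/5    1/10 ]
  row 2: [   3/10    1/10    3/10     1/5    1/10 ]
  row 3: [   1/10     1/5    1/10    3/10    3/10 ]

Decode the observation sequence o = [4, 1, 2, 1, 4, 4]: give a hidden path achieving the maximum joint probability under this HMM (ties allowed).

t=0: δ = [3.000e-02, 2.000e-02, 3.000e-02, 6.000e-02]  (obs o_0=4)
t=1: δ = [4.800e-03, 4.800e-03, 1.200e-03, 2.400e-03]  ψ = [3, 3, 0, 2]  (obs o_1=1)
t=2: δ = [9.600e-05, 1.440e-04, 5.760e-04, 1.440e-04]  ψ = [0, 1, 0, 0]  (obs o_2=2)
t=3: δ = [4.608e-05, 2.304e-05, 1.152e-05, 4.608e-05]  ψ = [2, 2, 2, 2]  (obs o_3=1)
t=4: δ = [9.216e-07, 1.843e-06, 1.843e-06, 4.147e-06]  ψ = [0, 3, 0, 0]  (obs o_4=4)
t=5: δ = [8.294e-08, 1.659e-07, 8.294e-08, 2.488e-07]  ψ = [3, 3, 3, 3]  (obs o_5=4)
backtrack: best end state = 3; path = [3, 0, 2, 0, 3, 3]

path = [3, 0, 2, 0, 3, 3]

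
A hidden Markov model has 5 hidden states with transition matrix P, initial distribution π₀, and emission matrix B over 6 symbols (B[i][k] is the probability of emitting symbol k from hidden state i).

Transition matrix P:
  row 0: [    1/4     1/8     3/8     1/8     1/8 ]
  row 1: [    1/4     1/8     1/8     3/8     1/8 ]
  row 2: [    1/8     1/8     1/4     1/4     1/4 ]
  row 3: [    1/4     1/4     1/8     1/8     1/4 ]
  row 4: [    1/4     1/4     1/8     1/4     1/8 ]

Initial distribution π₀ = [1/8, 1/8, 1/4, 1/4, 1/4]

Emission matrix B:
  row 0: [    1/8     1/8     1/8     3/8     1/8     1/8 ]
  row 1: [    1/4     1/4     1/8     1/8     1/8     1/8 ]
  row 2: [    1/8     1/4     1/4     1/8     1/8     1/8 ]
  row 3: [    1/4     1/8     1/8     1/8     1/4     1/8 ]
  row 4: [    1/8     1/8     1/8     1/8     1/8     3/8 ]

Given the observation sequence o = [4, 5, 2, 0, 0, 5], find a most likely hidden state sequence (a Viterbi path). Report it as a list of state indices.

path = [3, 4, 3, 1, 3, 4]

t=0: δ = [1.562e-02, 1.562e-02, 3.125e-02, 6.250e-02, 3.125e-02]  (obs o_0=4)
t=1: δ = [1.953e-03, 1.953e-03, 9.766e-04, 9.766e-04, 5.859e-03]  ψ = [3, 3, 2, 2, 3]  (obs o_1=5)
t=2: δ = [1.831e-04, 1.831e-04, 1.831e-04, 1.831e-04, 9.155e-05]  ψ = [4, 4, 0, 4, 4]  (obs o_2=2)
t=3: δ = [5.722e-06, 1.144e-05, 8.583e-06, 1.717e-05, 5.722e-06]  ψ = [0, 3, 0, 1, 2]  (obs o_3=0)
t=4: δ = [5.364e-07, 1.073e-06, 2.682e-07, 1.073e-06, 5.364e-07]  ψ = [3, 3, 0, 1, 3]  (obs o_4=0)
t=5: δ = [3.353e-08, 3.353e-08, 2.515e-08, 5.029e-08, 1.006e-07]  ψ = [1, 3, 0, 1, 3]  (obs o_5=5)
backtrack: best end state = 4; path = [3, 4, 3, 1, 3, 4]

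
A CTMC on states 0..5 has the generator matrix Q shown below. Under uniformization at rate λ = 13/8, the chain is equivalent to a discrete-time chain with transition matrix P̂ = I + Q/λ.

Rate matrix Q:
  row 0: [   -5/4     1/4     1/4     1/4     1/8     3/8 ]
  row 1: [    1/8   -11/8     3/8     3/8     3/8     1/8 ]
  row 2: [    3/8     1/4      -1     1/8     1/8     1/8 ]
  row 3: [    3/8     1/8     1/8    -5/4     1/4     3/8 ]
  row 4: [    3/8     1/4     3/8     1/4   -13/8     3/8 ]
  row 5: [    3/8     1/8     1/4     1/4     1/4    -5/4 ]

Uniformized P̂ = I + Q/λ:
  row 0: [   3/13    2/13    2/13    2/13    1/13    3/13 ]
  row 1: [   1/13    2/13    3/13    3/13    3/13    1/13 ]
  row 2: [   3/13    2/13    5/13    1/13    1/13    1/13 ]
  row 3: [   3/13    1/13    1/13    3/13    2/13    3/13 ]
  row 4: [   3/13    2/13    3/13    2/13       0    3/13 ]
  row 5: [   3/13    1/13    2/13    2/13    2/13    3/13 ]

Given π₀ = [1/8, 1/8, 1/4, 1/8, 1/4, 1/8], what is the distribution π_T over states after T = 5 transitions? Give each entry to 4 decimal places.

π = [0.2111, 0.1278, 0.2083, 0.1599, 0.1139, 0.1790]

t=0: π = [0.1250, 0.1250, 0.2500, 0.1250, 0.2500, 0.1250]
t=1: π = [0.2115, 0.1346, 0.2308, 0.1538, 0.0962, 0.1731]
t=2: π = [0.2101, 0.1287, 0.2130, 0.1583, 0.1154, 0.1746]
t=3: π = [0.2110, 0.1282, 0.2096, 0.1595, 0.1135, 0.1782]
t=4: π = [0.2110, 0.1279, 0.2085, 0.1599, 0.1139, 0.1788]
t=5: π = [0.2111, 0.1278, 0.2083, 0.1599, 0.1139, 0.1790]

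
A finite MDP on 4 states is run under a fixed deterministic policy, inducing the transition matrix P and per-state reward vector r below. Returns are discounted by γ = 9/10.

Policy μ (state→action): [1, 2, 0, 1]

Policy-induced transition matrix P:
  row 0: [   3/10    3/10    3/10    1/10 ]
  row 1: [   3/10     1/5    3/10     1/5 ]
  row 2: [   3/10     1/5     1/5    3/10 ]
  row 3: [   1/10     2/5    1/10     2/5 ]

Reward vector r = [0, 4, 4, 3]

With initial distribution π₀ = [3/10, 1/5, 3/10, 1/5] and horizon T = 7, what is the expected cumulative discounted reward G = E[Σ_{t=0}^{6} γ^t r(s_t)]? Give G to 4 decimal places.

t=0: π = [0.3000, 0.2000, 0.3000, 0.2000], E[r] = 2.6000, γ^t·E[r] = 2.600000, running G = 2.600000
t=1: π = [0.2600, 0.2700, 0.2300, 0.2400], E[r] = 2.7200, γ^t·E[r] = 2.448000, running G = 5.048000
t=2: π = [0.2520, 0.2740, 0.2290, 0.2450], E[r] = 2.7470, γ^t·E[r] = 2.225070, running G = 7.273070
t=3: π = [0.2510, 0.2742, 0.2281, 0.2467], E[r] = 2.7493, γ^t·E[r] = 2.004240, running G = 9.277310
t=4: π = [0.2507, 0.2744, 0.2279, 0.2471], E[r] = 2.7503, γ^t·E[r] = 1.804478, running G = 11.081788
t=5: π = [0.2506, 0.2745, 0.2278, 0.2471], E[r] = 2.7505, γ^t·E[r] = 1.624149, running G = 12.705937
t=6: π = [0.2506, 0.2745, 0.2278, 0.2471], E[r] = 2.7506, γ^t·E[r] = 1.461758, running G = 14.167696

G = 14.1677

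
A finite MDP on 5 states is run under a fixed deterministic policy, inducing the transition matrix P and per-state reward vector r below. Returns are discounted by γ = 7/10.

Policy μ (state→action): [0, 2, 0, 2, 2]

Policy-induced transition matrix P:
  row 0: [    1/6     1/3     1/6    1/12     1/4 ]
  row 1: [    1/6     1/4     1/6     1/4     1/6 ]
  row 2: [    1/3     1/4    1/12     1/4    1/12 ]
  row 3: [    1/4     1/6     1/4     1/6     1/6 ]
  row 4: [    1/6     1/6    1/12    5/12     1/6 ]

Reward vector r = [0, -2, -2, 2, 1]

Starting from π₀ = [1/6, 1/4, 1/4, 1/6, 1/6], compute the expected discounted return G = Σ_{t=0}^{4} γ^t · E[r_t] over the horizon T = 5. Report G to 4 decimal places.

G = -0.7760

t=0: π = [0.1667, 0.2500, 0.2500, 0.1667, 0.1667], E[r] = -0.5000, γ^t·E[r] = -0.500000, running G = -0.500000
t=1: π = [0.2222, 0.2361, 0.1458, 0.2361, 0.1597], E[r] = -0.1319, γ^t·E[r] = -0.092361, running G = -0.592361
t=2: π = [0.2106, 0.2355, 0.1609, 0.2199, 0.1730], E[r] = -0.1800, γ^t·E[r] = -0.088189, running G = -0.680550
t=3: π = [0.2118, 0.2348, 0.1572, 0.2254, 0.1708], E[r] = -0.1623, γ^t·E[r] = -0.055678, running G = -0.736228
t=4: π = [0.2116, 0.2346, 0.1581, 0.2244, 0.1712], E[r] = -0.1655, γ^t·E[r] = -0.039740, running G = -0.775967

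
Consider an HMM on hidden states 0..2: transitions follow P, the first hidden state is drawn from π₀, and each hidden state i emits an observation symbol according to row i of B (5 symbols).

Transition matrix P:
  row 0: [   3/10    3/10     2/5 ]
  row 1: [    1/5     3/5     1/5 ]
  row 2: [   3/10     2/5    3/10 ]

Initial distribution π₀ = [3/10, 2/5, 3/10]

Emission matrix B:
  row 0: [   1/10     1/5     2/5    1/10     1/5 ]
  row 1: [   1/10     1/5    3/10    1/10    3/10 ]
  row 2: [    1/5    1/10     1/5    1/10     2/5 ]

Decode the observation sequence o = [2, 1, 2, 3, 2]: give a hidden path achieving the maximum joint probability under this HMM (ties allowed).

path = [1, 1, 1, 1, 1]

t=0: δ = [1.200e-01, 1.200e-01, 6.000e-02]  (obs o_0=2)
t=1: δ = [7.200e-03, 1.440e-02, 4.800e-03]  ψ = [0, 1, 0]  (obs o_1=1)
t=2: δ = [1.152e-03, 2.592e-03, 5.760e-04]  ψ = [1, 1, 0]  (obs o_2=2)
t=3: δ = [5.184e-05, 1.555e-04, 5.184e-05]  ψ = [1, 1, 1]  (obs o_3=3)
t=4: δ = [1.244e-05, 2.799e-05, 6.221e-06]  ψ = [1, 1, 1]  (obs o_4=2)
backtrack: best end state = 1; path = [1, 1, 1, 1, 1]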